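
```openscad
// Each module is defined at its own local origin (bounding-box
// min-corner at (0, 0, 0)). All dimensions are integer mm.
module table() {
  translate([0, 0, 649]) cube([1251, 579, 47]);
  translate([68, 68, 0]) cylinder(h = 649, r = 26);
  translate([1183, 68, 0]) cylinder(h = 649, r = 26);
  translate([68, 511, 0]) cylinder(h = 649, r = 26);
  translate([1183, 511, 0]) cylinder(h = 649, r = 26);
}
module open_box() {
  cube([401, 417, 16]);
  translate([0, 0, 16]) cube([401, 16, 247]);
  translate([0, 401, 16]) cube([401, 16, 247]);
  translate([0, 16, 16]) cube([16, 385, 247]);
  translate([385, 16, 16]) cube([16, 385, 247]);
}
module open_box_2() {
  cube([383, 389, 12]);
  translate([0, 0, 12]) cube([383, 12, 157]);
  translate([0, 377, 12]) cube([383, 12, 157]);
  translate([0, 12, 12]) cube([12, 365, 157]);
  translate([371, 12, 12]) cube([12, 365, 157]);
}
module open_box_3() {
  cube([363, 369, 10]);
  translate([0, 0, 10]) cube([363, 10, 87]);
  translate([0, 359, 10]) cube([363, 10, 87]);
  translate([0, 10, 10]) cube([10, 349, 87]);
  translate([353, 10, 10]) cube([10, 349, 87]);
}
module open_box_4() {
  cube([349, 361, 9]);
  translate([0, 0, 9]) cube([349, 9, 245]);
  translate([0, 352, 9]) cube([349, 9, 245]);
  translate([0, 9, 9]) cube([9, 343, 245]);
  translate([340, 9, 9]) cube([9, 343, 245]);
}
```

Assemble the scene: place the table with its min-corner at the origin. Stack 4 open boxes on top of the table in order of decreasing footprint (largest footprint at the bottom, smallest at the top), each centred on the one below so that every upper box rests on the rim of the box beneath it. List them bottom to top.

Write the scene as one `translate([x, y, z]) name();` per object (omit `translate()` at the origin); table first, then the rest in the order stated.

table();
translate([425, 81, 696]) open_box();
translate([434, 95, 959]) open_box_2();
translate([444, 105, 1128]) open_box_3();
translate([451, 109, 1225]) open_box_4();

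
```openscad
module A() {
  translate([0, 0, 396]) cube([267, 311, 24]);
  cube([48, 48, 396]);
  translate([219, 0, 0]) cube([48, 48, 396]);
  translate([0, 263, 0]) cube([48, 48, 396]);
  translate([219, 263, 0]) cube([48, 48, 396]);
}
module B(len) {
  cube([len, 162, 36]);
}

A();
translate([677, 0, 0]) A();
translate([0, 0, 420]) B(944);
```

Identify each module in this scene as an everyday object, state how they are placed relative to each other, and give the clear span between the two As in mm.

Second stool starts at x = 677; first ends at x = 267; clear span = 677 − 267 = 410 mm.

A is a stool. B is a beam. A beam spans the tops of two stools. The clear span between the two stools is 410 mm.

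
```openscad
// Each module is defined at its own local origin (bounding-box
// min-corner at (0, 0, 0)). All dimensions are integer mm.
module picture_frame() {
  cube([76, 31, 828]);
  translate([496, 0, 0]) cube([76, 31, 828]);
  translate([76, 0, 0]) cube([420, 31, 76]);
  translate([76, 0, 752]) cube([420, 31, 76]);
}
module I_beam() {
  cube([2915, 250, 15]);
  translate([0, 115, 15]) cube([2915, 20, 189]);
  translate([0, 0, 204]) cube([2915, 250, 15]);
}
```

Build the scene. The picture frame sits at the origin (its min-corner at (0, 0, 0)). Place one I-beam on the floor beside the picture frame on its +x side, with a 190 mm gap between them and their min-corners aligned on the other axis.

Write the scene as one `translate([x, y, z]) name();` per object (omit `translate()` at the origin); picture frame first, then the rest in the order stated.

picture_frame();
translate([762, 0, 0]) I_beam();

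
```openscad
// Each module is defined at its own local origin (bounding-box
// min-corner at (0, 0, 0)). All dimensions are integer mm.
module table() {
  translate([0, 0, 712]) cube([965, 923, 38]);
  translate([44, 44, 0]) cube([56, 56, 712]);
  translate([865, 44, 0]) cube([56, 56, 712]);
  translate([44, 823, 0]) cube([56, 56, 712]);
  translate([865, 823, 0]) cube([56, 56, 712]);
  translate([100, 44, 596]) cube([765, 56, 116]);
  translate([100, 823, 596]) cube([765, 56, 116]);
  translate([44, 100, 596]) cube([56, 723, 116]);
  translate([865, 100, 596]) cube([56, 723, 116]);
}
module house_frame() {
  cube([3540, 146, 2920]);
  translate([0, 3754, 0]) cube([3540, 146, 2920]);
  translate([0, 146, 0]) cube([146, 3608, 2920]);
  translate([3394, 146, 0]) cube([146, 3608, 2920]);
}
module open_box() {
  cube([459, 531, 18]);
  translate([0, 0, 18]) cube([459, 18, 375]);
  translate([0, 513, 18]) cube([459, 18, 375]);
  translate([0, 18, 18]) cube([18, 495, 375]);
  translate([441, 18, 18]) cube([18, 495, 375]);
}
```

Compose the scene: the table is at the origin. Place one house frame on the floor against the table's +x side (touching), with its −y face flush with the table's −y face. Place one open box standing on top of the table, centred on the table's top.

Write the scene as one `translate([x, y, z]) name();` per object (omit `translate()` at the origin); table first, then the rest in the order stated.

table();
translate([965, 0, 0]) house_frame();
translate([253, 196, 750]) open_box();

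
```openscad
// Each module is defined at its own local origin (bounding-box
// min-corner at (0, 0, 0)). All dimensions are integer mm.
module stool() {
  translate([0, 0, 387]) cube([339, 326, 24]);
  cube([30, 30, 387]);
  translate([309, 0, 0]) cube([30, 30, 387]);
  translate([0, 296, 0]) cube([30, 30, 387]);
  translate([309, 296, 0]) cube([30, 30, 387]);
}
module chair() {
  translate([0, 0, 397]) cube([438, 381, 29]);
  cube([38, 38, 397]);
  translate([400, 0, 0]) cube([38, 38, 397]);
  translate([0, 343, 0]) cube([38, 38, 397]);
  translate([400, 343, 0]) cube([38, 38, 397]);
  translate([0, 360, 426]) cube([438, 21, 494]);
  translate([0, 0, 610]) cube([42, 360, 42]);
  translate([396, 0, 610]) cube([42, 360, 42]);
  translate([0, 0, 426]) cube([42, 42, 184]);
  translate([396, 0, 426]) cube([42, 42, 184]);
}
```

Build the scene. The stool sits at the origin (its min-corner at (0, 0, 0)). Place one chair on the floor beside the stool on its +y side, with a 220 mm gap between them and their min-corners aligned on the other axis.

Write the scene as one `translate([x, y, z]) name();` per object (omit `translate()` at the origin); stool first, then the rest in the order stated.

stool();
translate([0, 546, 0]) chair();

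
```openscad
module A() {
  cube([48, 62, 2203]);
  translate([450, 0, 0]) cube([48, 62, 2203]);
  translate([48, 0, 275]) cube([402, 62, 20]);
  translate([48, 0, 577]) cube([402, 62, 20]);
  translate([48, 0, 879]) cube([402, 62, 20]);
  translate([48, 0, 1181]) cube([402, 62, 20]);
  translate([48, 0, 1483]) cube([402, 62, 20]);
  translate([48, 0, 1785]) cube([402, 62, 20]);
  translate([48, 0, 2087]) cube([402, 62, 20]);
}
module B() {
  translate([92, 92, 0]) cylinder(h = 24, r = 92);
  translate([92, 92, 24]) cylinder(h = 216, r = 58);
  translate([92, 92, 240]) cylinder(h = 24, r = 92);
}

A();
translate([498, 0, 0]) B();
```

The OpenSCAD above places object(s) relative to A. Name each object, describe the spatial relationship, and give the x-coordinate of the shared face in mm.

The ladder's +x face and the spool's −x face are both at x = 498 mm.

A is a ladder. B is a spool. The spool is against the ladder's +x side, with their −y faces flush. The x-coordinate of the shared face is 498 mm.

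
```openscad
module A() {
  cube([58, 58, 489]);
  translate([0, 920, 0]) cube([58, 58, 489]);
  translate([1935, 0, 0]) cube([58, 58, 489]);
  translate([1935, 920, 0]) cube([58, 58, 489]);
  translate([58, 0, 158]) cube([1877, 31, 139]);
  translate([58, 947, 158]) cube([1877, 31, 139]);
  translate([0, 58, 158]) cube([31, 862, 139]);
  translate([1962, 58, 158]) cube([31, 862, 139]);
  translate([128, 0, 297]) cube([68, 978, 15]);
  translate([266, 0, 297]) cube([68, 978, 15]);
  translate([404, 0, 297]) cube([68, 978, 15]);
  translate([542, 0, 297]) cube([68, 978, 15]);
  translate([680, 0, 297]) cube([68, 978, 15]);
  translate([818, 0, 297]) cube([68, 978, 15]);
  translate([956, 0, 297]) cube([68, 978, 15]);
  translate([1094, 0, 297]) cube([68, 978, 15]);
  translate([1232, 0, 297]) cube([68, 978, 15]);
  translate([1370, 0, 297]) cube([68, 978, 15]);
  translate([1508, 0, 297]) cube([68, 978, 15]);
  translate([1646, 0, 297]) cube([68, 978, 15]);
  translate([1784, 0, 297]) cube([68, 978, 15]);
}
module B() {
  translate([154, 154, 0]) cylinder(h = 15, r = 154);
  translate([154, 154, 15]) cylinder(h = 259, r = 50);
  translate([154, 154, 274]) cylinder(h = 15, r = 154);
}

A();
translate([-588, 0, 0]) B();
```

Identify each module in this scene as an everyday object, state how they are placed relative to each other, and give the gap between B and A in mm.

The spool's nearest face is 280 mm from the bed frame's −x face.

A is a bed frame. B is a spool. The spool is on the floor beside the bed frame on its −x side. The gap between the spool and the bed frame is 280 mm.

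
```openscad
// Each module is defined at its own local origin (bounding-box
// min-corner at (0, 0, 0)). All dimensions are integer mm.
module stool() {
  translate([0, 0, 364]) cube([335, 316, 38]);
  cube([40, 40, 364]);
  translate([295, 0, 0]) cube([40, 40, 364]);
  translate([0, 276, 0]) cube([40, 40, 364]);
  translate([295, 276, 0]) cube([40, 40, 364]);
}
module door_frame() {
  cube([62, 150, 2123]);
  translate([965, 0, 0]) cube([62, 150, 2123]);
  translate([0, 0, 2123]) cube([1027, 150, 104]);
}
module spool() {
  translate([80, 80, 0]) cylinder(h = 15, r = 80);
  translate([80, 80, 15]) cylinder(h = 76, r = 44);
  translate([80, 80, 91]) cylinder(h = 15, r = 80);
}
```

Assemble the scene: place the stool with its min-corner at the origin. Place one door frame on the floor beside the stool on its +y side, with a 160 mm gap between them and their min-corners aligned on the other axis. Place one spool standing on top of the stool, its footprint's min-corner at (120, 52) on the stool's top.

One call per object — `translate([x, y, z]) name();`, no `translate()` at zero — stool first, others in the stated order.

stool();
translate([0, 476, 0]) door_frame();
translate([120, 52, 402]) spool();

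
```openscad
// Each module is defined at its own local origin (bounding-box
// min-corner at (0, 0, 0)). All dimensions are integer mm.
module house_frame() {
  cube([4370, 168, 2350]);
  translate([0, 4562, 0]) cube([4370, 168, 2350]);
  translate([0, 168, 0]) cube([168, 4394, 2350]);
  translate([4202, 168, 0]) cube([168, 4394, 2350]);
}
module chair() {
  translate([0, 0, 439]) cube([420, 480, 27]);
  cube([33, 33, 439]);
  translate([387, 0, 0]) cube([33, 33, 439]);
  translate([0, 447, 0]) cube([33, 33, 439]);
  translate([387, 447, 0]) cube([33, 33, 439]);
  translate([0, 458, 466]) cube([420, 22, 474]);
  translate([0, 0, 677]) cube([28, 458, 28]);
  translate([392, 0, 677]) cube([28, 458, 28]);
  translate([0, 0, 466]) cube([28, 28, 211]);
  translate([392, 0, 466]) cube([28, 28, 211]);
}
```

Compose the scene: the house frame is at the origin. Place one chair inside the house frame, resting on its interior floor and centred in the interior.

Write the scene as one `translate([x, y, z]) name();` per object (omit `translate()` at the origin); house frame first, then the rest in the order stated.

house_frame();
translate([1975, 2125, 0]) chair();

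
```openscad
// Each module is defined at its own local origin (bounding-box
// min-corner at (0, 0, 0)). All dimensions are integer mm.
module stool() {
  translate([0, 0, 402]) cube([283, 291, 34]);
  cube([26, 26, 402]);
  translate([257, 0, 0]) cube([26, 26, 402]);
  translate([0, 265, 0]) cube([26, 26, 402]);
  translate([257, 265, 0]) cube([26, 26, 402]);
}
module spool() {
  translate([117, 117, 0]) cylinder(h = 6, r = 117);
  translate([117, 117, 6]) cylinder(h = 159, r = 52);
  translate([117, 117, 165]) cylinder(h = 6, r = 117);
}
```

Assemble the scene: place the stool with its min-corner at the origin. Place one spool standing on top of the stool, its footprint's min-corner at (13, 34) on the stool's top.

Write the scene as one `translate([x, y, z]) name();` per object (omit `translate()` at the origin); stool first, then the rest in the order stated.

stool();
translate([13, 34, 436]) spool();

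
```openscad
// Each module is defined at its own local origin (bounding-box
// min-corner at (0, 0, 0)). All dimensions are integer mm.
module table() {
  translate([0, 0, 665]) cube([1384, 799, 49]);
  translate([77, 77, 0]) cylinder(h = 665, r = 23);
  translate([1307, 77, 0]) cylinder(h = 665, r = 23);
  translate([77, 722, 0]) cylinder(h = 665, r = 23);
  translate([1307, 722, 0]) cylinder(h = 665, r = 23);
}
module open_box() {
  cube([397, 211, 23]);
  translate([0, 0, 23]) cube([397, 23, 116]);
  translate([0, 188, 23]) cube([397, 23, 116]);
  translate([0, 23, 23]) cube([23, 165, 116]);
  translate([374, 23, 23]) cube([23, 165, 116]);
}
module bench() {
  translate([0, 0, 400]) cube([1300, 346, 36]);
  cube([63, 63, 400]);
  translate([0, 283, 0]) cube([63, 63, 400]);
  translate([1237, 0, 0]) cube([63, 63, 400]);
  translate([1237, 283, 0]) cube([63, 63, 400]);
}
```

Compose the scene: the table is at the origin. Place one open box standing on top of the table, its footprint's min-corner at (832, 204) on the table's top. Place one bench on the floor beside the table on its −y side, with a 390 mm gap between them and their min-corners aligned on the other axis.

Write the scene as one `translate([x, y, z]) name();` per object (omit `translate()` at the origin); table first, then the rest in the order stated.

table();
translate([832, 204, 714]) open_box();
translate([0, -736, 0]) bench();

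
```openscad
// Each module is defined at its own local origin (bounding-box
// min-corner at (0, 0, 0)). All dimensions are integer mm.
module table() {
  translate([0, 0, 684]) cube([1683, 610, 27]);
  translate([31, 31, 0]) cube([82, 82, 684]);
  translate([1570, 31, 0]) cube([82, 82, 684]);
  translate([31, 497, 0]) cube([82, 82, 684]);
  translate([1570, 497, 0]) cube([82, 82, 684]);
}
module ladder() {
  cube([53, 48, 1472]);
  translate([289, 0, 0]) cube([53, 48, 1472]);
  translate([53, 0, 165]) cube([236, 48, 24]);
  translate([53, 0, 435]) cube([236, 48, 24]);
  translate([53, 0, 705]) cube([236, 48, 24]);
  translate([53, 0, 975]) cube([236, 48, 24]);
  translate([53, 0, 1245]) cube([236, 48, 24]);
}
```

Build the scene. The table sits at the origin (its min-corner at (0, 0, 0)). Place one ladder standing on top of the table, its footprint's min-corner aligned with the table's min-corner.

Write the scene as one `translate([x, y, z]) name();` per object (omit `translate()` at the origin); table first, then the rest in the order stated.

table();
translate([0, 0, 711]) ladder();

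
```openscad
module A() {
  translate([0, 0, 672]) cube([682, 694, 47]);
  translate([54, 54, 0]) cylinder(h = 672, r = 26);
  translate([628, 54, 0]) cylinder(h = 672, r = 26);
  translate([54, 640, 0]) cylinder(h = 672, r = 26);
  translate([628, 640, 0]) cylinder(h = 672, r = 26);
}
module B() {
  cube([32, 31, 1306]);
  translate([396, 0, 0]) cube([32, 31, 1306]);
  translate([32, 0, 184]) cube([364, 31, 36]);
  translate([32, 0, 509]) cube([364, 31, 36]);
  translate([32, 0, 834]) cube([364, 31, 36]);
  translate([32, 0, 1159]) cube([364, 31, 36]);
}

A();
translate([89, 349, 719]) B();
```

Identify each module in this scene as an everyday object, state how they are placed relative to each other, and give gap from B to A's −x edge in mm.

The ladder's min-x is at 89; the table's min-x is 0; gap = 89 mm.

A is a table. B is a ladder. The ladder is on top of the table. The gap from the ladder to the table's −x edge is 89 mm.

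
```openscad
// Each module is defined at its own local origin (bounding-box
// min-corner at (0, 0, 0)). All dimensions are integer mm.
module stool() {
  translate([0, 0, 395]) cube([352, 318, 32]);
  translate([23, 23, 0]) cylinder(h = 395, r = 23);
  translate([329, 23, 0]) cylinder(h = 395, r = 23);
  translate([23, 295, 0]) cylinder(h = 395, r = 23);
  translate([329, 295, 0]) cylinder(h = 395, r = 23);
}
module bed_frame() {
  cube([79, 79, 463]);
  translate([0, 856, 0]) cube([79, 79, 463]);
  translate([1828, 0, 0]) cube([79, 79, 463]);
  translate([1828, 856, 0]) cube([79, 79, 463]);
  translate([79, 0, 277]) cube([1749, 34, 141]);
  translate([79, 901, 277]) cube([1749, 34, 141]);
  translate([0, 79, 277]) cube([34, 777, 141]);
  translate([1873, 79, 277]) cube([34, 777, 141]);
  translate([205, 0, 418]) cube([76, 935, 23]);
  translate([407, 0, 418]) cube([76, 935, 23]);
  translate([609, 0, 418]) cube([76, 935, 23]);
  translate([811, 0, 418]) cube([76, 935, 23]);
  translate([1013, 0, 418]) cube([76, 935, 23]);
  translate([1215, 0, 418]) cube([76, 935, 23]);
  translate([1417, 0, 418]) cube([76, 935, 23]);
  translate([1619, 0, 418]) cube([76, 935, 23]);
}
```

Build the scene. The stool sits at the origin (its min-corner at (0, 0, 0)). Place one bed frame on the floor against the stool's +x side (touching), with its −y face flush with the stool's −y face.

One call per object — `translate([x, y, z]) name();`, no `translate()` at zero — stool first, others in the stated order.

stool();
translate([352, 0, 0]) bed_frame();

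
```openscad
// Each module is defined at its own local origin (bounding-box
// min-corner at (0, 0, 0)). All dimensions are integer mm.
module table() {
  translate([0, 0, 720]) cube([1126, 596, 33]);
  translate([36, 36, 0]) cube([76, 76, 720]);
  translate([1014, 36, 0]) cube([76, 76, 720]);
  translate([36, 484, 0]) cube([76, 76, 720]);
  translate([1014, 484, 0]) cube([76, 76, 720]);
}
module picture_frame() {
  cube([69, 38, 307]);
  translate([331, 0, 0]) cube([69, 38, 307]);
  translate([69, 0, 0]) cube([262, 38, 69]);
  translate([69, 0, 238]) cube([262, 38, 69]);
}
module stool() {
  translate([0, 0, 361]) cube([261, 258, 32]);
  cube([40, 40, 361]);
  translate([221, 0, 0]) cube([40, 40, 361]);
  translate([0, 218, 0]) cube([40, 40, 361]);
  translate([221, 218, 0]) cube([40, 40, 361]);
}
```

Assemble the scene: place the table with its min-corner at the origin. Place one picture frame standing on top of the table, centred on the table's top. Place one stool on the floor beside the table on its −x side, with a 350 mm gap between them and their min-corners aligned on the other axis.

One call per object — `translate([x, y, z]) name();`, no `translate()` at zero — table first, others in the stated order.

table();
translate([363, 279, 753]) picture_frame();
translate([-611, 0, 0]) stool();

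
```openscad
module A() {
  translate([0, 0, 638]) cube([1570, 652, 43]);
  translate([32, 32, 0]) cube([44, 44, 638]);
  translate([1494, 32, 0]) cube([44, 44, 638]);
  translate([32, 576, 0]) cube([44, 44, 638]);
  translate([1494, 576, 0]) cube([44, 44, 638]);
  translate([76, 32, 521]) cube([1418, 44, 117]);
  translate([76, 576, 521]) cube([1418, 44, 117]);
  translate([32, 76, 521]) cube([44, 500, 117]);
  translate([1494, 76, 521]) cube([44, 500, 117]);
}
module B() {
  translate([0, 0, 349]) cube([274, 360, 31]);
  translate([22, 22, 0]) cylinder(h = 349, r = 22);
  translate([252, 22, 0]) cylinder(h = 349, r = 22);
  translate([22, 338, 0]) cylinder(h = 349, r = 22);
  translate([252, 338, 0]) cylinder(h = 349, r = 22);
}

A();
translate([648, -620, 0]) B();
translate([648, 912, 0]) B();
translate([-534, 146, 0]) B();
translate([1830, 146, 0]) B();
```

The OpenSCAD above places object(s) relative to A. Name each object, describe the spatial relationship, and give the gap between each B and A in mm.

Each stool's nearest face is 260 mm from the table's bounding box.

A is a table. B is a stool. Four stools sit around the table at the −y, +y, −x, +x sides. The gap between each stool and the table is 260 mm.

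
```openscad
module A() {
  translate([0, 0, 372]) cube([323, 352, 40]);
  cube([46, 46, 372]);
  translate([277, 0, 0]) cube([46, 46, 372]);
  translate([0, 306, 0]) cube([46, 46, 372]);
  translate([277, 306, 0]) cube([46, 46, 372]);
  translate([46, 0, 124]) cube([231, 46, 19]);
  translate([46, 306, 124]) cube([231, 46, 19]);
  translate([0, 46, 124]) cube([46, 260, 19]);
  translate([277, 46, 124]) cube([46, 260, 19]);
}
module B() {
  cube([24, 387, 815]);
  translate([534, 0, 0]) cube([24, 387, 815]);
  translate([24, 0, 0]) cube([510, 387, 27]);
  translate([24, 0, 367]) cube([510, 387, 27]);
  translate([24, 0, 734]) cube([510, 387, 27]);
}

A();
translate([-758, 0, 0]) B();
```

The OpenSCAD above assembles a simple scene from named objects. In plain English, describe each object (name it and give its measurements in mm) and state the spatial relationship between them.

A is a simple wooden stool: a rectangular seat 323 mm (x) by 352 mm (y), 40 mm thick, top face at z = 412 mm, on four square legs, each 46×46 mm in cross-section. The legs rest on z = 0, each flush with a corner of the seat. Four stretchers, 46 mm wide and 19 mm tall, connect adjacent legs with their undersides at z = 124 mm, each running between the inner faces of the legs it joins and aligned with the legs' outer faces on the other axis.

B is an open bookshelf. Two side panels, each 24 mm thick, 387 mm deep and 815 mm tall, stand 558 mm apart (outside-to-outside). Between them sit 3 shelves, each 27 mm thick and 387 mm deep, spanning the full gap between the sides. The bottom shelf rests on the floor (its underside at z = 0) and the clear gap between one shelf's top and the next shelf's underside is 340 mm.

The bookshelf is on the floor beside the stool on its −x side.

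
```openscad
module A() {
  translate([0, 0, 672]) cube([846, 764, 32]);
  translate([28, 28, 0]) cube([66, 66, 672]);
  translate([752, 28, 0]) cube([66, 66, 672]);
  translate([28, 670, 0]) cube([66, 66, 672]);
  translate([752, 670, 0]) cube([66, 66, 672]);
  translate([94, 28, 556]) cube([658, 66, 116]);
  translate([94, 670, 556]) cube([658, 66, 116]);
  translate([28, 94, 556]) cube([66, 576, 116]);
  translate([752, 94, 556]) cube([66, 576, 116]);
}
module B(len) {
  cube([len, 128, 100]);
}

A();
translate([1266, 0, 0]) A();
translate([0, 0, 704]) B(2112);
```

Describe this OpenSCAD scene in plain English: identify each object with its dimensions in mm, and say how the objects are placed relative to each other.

A is a table with a 846×764 mm rectangular top, 32 mm thick, top surface at z = 704 mm, supported by four 66×66 mm square legs, each inset 28 mm from the nearest pair of top edges, running from the floor. Four apron rails, 66 mm thick and 116 mm tall, run between adjacent legs with their top edges flush with the underside of the top and their outer faces flush with the legs' outer faces.

B is a rectangular beam 2112 mm long (x), 128 mm deep (y), 100 mm thick (z).

The beam spans the tops of two tables placed 420 mm apart, resting at z = 704 mm.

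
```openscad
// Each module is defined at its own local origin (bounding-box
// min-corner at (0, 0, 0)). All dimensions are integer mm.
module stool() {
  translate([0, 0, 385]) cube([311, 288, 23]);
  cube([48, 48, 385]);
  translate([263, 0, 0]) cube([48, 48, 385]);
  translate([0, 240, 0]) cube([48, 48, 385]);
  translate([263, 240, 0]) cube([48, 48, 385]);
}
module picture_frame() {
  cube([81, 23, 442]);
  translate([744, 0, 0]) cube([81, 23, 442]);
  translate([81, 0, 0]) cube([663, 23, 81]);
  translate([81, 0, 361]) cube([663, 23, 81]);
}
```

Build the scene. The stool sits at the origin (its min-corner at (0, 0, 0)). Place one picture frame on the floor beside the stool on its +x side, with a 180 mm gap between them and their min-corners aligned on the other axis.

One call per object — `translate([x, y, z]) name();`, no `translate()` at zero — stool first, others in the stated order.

stool();
translate([491, 0, 0]) picture_frame();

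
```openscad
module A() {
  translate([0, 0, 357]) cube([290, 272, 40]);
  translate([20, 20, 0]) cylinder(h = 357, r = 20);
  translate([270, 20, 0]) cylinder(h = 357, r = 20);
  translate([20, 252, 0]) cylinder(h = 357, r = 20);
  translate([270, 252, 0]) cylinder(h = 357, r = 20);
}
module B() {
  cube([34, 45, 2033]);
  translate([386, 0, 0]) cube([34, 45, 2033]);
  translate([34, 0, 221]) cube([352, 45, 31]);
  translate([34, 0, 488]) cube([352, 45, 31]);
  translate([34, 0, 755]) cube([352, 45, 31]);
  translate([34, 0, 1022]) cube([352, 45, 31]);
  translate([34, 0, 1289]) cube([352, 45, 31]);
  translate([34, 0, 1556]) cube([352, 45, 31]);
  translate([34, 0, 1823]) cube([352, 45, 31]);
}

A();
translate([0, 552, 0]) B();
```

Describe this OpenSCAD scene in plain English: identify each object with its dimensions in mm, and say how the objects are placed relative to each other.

A is a simple wooden stool: a rectangular seat 290 mm (x) by 272 mm (y), 40 mm thick, top face at z = 397 mm, on four round legs, each 40 mm in diameter. The legs rest on z = 0, each leg's axis is inset half a diameter from the nearest pair of seat edges (so the leg's bounding box is flush with the corner).

B is a wooden ladder with two side rails of 34×45 mm section and 2033 mm height, set 420 mm apart overall. Between them run 7 rectangular rungs (45 mm deep, 31 mm thick), front faces flush with the rails' −y face. The bottom of the first rung is 221 mm above the floor and each subsequent rung is 267 mm higher than the one below.

The ladder is on the floor beside the stool on its +y side.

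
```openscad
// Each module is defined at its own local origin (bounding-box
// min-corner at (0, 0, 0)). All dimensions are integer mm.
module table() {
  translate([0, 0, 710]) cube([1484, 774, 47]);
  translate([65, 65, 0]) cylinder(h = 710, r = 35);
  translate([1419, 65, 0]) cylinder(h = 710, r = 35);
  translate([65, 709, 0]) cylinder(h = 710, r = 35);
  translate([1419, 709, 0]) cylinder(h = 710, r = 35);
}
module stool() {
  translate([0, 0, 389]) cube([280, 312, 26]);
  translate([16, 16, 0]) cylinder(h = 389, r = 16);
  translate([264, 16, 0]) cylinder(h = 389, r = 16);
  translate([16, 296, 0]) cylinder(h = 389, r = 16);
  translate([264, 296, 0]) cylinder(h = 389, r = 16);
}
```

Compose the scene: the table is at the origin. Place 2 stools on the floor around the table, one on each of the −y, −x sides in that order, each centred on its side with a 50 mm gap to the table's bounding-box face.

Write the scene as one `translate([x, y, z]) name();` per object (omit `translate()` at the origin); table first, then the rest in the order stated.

table();
translate([602, -362, 0]) stool();
translate([-330, 231, 0]) stool();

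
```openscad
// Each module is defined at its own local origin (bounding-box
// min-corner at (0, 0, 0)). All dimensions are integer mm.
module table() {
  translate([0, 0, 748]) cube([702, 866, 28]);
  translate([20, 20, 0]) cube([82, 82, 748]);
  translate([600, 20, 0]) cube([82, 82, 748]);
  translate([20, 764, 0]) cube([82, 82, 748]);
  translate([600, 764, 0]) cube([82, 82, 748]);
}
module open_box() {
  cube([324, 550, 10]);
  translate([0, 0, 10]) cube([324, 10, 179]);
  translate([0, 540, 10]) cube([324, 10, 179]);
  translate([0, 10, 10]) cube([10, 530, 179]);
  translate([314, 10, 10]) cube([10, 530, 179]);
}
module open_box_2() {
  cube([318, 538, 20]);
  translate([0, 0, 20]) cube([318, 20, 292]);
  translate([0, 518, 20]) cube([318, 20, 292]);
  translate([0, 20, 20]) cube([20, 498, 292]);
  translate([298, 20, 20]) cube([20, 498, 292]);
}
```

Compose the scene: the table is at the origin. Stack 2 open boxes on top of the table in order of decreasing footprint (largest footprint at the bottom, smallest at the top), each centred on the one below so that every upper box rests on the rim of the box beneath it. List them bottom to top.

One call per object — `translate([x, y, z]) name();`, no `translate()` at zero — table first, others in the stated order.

table();
translate([189, 158, 776]) open_box();
translate([192, 164, 965]) open_box_2();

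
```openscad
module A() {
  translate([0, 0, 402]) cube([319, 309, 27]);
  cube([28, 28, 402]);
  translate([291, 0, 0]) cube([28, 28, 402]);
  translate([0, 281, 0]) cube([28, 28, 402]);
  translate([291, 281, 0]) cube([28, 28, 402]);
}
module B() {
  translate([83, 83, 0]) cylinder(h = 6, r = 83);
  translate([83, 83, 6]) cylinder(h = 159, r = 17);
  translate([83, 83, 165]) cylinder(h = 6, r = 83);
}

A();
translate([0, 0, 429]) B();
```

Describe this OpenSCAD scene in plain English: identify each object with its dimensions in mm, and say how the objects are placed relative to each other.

A is a four-legged stool. The seat is a 319×309×27 mm slab whose top surface is at z = 429 mm; four square legs, each 28×28 mm in cross-section, run from the floor (z = 0) to the underside of the seat, each flush with a corner of the seat.

B is a spool: two coaxial disc flanges of radius 83 mm and thickness 6 mm, joined by a core cylinder of radius 17 mm and height 159 mm. The lower flange rests on z = 0 and the three cylinders share a vertical axis.

The spool is on top of the stool.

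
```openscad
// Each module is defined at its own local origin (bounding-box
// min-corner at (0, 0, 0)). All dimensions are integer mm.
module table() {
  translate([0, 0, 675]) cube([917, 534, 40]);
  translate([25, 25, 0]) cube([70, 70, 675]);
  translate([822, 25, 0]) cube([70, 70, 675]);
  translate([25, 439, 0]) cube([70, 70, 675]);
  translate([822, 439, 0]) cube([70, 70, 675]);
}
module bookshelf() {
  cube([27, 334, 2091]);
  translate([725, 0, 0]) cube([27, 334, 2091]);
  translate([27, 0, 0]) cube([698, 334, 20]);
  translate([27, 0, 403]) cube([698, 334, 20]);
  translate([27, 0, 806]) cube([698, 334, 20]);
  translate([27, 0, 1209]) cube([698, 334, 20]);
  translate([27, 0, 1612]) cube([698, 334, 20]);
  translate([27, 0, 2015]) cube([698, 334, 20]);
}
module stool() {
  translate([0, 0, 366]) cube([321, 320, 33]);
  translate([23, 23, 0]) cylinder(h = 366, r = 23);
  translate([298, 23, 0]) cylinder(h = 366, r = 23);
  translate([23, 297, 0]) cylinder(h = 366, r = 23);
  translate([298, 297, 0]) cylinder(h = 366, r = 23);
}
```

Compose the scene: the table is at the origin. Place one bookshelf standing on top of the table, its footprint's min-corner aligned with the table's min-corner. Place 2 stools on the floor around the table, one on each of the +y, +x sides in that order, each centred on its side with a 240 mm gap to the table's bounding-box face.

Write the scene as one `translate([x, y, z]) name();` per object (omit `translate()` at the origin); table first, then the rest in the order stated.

table();
translate([0, 0, 715]) bookshelf();
translate([298, 774, 0]) stool();
translate([1157, 107, 0]) stool();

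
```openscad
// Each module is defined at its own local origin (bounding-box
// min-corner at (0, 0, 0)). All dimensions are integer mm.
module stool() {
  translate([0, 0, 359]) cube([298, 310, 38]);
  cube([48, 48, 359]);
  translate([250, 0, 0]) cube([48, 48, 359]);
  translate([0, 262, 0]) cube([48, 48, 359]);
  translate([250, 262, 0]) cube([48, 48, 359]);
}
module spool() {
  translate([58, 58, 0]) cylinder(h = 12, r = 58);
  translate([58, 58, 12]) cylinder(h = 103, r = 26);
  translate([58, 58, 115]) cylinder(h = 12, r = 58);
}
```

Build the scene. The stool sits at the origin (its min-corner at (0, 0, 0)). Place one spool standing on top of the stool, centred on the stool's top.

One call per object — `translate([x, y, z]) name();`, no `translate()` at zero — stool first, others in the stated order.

stool();
translate([91, 97, 397]) spool();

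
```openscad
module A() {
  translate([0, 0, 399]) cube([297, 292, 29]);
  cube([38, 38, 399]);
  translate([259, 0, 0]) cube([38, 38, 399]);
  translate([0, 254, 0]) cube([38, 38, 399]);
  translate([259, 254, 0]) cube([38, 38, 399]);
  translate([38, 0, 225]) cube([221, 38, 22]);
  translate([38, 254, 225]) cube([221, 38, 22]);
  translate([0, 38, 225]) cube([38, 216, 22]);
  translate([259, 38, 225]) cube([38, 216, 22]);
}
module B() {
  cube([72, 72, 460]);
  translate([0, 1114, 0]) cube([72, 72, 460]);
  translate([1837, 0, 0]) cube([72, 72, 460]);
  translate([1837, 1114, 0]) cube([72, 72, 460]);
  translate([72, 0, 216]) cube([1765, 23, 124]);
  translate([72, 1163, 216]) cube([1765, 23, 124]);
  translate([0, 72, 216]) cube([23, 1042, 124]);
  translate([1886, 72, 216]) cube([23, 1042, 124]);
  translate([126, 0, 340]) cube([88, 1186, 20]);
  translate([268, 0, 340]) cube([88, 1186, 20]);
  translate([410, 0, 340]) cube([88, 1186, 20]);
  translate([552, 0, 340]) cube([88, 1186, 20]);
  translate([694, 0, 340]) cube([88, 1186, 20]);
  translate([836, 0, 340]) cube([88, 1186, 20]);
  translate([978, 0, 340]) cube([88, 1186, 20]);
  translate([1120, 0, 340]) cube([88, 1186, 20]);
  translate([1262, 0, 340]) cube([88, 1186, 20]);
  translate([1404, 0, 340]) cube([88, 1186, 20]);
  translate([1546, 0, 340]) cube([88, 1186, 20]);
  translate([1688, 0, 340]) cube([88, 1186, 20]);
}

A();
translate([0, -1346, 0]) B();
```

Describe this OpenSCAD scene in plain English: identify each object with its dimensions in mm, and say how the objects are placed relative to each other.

A is a four-legged stool. The seat is a 297×292×29 mm slab whose top surface is at z = 428 mm; four square legs, each 38×38 mm in cross-section, run from the floor (z = 0) to the underside of the seat, each flush with a corner of the seat. Four stretchers, 38 mm wide and 22 mm tall, connect adjacent legs with their undersides at z = 225 mm, each running between the inner faces of the legs it joins and aligned with the legs' outer faces on the other axis.

B is a bed frame 1909 mm long (x) by 1186 mm wide (y). Four 72×72 mm corner posts, 460 mm tall, at the corners of the footprint. Four rails of 23 mm thickness and 124 mm height run between adjacent posts with their undersides at z = 216 mm, their outer faces flush with the outside of the frame (the two x-running rails run between the posts' inner faces; the two y-running rails run between the posts' inner faces). 12 slats, each 88 mm wide (x) and 20 mm thick, lie across the top of the two x-running rails, running the full 1186 mm width of the frame in y; the slats are evenly spaced along x between the inner faces of the end posts with equal gaps (rounded down to the nearest mm) at the −x end and between each pair — any rounding remainder accumulates at the +x end.

The bed frame is on the floor beside the stool on its −y side.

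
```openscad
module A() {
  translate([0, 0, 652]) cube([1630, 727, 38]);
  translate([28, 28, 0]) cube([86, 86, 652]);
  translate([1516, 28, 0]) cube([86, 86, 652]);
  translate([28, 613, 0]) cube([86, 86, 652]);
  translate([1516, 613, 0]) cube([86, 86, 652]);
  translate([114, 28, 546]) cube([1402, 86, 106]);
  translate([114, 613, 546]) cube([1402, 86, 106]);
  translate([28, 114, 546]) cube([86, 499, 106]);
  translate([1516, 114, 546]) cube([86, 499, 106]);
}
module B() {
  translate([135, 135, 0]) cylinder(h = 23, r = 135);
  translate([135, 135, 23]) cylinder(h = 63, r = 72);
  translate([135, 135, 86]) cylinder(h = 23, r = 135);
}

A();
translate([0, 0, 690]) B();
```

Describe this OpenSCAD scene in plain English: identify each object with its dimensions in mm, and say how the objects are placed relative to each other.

A is a rectangular dining table. The top is 1630×727×38 mm with its upper surface at z = 690 mm. It stands on four 86×86 mm square legs, each inset 28 mm from the nearest pair of top edges, running from the floor to the underside of the top. Four apron rails, 86 mm thick and 106 mm tall, run between adjacent legs with their top edges flush with the underside of the top and their outer faces flush with the legs' outer faces.

B is a spool: two coaxial disc flanges of radius 135 mm and thickness 23 mm, joined by a core cylinder of radius 72 mm and height 63 mm. The lower flange rests on z = 0 and the three cylinders share a vertical axis.

The spool is on top of the table.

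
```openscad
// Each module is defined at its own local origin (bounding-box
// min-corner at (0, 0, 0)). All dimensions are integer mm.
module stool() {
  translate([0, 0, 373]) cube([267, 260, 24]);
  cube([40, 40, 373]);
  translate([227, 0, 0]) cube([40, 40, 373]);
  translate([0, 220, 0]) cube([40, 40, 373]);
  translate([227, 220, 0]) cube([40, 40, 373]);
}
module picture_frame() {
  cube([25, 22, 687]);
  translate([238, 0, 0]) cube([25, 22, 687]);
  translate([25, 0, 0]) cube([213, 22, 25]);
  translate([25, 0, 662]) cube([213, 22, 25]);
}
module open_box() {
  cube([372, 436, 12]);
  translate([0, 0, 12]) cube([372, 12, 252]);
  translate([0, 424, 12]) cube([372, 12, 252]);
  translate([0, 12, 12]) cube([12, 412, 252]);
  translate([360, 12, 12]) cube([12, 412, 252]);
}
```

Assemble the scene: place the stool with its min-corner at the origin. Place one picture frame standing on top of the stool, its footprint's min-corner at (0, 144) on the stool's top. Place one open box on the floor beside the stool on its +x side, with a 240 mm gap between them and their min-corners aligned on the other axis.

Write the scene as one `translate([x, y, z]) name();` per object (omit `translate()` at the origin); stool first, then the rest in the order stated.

stool();
translate([0, 144, 397]) picture_frame();
translate([507, 0, 0]) open_box();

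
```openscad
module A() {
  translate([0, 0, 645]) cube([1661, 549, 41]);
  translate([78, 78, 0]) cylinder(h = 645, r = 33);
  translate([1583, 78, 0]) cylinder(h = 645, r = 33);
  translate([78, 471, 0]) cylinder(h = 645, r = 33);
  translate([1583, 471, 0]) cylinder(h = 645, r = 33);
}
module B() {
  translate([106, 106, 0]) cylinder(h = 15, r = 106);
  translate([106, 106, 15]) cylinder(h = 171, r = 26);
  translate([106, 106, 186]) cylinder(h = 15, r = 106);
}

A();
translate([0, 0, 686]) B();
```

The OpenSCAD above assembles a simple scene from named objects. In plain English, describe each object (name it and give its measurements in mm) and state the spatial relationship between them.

A is a table: top 1661 mm (x) × 549 mm (y), 41 mm thick, upper face at z = 686 mm, on four round legs of 66 mm diameter, each leg's bounding box inset 45 mm from the nearest pair of top edges, running from z = 0 to the bottom of the top.

B is a spool: two coaxial disc flanges of radius 106 mm and thickness 15 mm, joined by a core cylinder of radius 26 mm and height 171 mm. The lower flange rests on z = 0 and the three cylinders share a vertical axis.

The spool is on top of the table.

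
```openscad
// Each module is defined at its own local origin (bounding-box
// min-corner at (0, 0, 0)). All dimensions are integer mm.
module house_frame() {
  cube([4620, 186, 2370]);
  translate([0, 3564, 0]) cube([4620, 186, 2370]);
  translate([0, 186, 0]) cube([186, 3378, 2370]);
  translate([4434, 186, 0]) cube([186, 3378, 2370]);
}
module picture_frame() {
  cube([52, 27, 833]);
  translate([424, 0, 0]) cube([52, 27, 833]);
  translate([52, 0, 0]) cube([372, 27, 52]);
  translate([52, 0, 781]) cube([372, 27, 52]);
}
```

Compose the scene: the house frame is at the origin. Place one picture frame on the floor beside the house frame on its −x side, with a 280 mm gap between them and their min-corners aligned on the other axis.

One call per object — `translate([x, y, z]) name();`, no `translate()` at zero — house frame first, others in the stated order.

house_frame();
translate([-756, 0, 0]) picture_frame();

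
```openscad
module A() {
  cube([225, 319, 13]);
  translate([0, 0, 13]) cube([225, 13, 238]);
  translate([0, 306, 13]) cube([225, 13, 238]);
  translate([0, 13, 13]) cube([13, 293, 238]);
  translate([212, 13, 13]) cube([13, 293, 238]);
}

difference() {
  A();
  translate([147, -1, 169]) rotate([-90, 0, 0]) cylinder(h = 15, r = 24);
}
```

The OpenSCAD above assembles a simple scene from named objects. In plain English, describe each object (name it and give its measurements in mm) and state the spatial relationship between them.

A is an open storage box with external size 225×319×251 mm and wall thickness 13 mm (the base is also 13 mm thick). The base covers the whole footprint; the four walls stand on the base, with the y-facing walls full-width and the x-facing walls fitting between their inner faces.

The open box has a circular hole of radius 24 mm through its front wall, centred at (x = 147, z = 169).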